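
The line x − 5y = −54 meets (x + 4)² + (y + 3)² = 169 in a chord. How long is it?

Centre (−4, −3), r² = 169. Perpendicular distance d from centre to line = |65| / √26 = 65/√26.
Chord = 2√(r² − d²) = 2·√(13/2) = √26.

√26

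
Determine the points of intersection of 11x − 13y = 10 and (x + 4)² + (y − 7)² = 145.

(−5, −5) and (8, 6)

Substitute y = (−10 + 11x)/13:
290x² − 870x − 11600 = 0  ⟹  x² − 3x − 40 = 0
x = 8 or x = −5, giving (8, 6) and (−5, −5).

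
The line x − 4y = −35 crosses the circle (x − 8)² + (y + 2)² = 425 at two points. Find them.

From the line, y = (35 + x)/4. Substituting:
17x² − 170x − 3927 = 0  ⟹  x² − 10x − 231 = 0
x = 21 or x = −11, giving (21, 14) and (−11, 6).

(−11, 6) and (21, 14)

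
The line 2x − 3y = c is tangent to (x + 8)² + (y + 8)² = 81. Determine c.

c = 8 ± 9√13

The line touches the circle iff its distance from (−8, −8) is 9:
|2·(−8) − 3·(−8) − c| / √13 = 9
|c − (8)| = 9√13.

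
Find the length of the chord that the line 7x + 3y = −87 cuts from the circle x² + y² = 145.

Centre (0, 0), r² = 145. Perpendicular distance d from centre to line = |87| / √58 = 87/√58.
Chord = 2√(r² − d²) = 2·√(29/2) = √58.

√58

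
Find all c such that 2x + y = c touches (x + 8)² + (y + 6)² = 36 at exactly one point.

For a tangent, require d(centre, line) = r = 6.
|2·(−8) + 1·(−6) − c| / √5 = 6
|c − (−22)| = 6√5.

c = −22 ± 6√5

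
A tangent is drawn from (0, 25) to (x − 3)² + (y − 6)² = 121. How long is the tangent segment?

√249

The centre is (3, 6) and r = 11. The square of the distance from P to the centre is 9 + 361 = 370.
Power of the point: PT² = |PO|² − r² = 249, so PT = √249.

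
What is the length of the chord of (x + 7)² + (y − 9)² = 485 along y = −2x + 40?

Substitute y = −2x + 40:
5x² − 110x + 525 = 0  ⟹  x² − 22x + 105 = 0
x = 15 or x = 7, giving (15, 10) and (7, 26).
Chord length = distance between (15, 10) and (7, 26) = √320 = 8√5.

8√5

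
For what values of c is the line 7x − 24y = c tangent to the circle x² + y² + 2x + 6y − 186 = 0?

For a tangent, require d(centre, line) = r = 14.
|7·(−1) − 24·(−3) − c| / √625 = 14
|c − (65)| = 14·25, so c = 415 or c = −285.

c = −285 or c = 415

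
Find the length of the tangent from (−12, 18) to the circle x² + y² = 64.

2√101

The centre is (0, 0) and r = 8. The square of the distance from P to the centre is 144 + 324 = 468.
The tangent meets the radius at right angles, so tangent² = |PO|² − r² = 468 − 64 = 404.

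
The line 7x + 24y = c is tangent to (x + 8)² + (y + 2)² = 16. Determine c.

Tangency holds when the distance from the centre (−8, −2) to the line equals the radius 4:
|7·(−8) + 24·(−2) − c| / √625 = 4
|c − (−104)| = 4·25, so c = −4 or c = −204.

c = −204 or c = −4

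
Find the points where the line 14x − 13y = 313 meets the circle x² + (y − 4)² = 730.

(1, −23) and (27, 5)

Substitute y = (−313 + 14x)/13:
365x² − 10220x + 9855 = 0  ⟹  x² − 28x + 27 = 0
x = 27 or x = 1, giving (27, 5) and (1, −23).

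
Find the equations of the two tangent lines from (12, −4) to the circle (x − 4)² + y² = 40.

3x + y = 32 and x − 3y = 24

A line y − (−4) = m(x − (12)) is tangent when its distance from (4, 0) is 2√10:
[m·(−8) − (4)]² = 40(m² + 1)
3m² + 8m − 3 = 0, so m = −3 or m = 1/3.
Through (12, −4) these give 3x + y = 32 and x − 3y = 24.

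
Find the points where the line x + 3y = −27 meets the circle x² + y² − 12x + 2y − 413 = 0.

Express y = (−27 − x)/3 and substitute into the circle:
10x² − 60x − 3150 = 0  ⟹  x² − 6x − 315 = 0
x = 21 or x = −15, giving (21, −16) and (−15, −4).

(−15, −4) and (21, −16)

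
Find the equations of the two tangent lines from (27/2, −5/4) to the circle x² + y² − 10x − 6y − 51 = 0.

Let a tangent through (27/2, −5/4) have slope m. Its distance from (5, 3) must equal √85:
(−17/2m − (17/4))² = 85(m² + 1)
12m² − 68m + 63 = 0, so m = 9/2 or m = 7/6.
With m = 9/2: 9x − 2y = 124. With m = 7/6: 7x − 6y = 102.

9x − 2y = 124 and 7x − 6y = 102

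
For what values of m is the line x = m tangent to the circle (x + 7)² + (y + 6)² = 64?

The line touches the circle iff its distance from (−7, −6) is 8:
|1·(−7) + 0·(−6) − m| / √1 = 8
|m − (−7)| = 8, so m = 1 or m = −15.

m = −15 or m = 1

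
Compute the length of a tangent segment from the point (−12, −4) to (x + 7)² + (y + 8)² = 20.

With centre O = (−7, −8), |OP|² = 41 and r² = 20.
Power of the point: PT² = |PO|² − r² = 21, so PT = √21.

√21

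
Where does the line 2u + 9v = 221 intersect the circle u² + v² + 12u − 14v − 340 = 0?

From the line, v = (221 − 2u)/9. Substituting:
85u² + 340u − 6545 = 0  ⟹  u² + 4u − 77 = 0
u = 7 or u = −11, giving (7, 23) and (−11, 27).

(−11, 27) and (7, 23)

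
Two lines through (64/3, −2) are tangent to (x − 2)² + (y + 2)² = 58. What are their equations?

3x + 7y = 50 and 3x − 7y = 78

Write the tangent as mx − y + (−2 − m·(64/3)) = 0 and set its distance from the centre to √58:
(−58/3m − (0))² = 58(m² + 1)
49m² − 9 = 0, so m = −3/7 or m = 3/7.
With m = −3/7: 3x + 7y = 50. With m = 3/7: 3x − 7y = 78.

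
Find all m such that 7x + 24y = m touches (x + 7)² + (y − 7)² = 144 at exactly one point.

Tangency holds when the distance from the centre (−7, 7) to the line equals the radius 12:
|7·(−7) + 24·7 − m| / √625 = 12
|m − (119)| = 12·25, so m = 419 or m = −181.

m = −181 or m = 419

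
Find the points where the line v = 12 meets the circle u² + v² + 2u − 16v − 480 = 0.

Substitute v = 12:
u² + 2u − 528 = 0
u = 22 or u = −24, giving (22, 12) and (−24, 12).

(−24, 12) and (22, 12)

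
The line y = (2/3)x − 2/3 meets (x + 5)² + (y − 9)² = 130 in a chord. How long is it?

2√13

Centre (−5, 9), r² = 130. Perpendicular distance d from centre to line = |−39| / √13 = 39/√13.
Chord = 2√(r² − d²) = 2·√(13) = 2√13.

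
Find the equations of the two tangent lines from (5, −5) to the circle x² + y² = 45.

2x − y = 15 and x − 2y = 15

A line y − (−5) = m(x − (5)) is tangent when its distance from (0, 0) is 3√5:
(−5m − (5))² = 45(m² + 1)
2m² − 5m + 2 = 0, so m = 2 or m = 1/2.
With m = 2: 2x − y = 15. With m = 1/2: x − 2y = 15.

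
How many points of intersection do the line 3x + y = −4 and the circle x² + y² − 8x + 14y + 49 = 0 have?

2

Centre (4, −7), r² = 16. Distance² from centre to line = (9)²/10 = 81/10.
Since d² < r², the line cuts the circle twice.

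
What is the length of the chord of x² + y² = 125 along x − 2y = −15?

8√5

The distance from (0, 0) to the line is 15/√5, and r² = 125.
Half the chord is √(r² − d²) = √(80), so the full chord is 8√5.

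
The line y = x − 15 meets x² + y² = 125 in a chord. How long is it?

Express y = x − 15 and substitute into the circle:
2x² − 30x + 100 = 0  ⟹  x² − 15x + 50 = 0
x = 10 or x = 5, giving (10, −5) and (5, −10).
Chord length = distance between (10, −5) and (5, −10) = √50 = 5√2.

5√2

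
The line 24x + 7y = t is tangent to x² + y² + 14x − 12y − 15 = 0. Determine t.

t = −376 or t = 124

The line touches the circle iff its distance from (−7, 6) is 10:
|24·(−7) + 7·6 − t| / √625 = 10
|t − (−126)| = 10·25, so t = 124 or t = −376.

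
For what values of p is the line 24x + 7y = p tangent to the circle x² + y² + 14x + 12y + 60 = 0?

p = −335 or p = −85

The line touches the circle iff its distance from (−7, −6) is 5:
|24·(−7) + 7·(−6) − p| / √625 = 5
|p − (−210)| = 5·25, so p = −85 or p = −335.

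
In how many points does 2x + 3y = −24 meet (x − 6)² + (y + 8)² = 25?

d² = (2·6 + 3·(−8) − (−24))²/13 = 144/13; r² = 25.
Since d² < r², the line cuts the circle twice.

2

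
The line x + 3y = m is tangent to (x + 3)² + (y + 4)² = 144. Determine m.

m = −15 ± 12√10

The line touches the circle iff its distance from (−3, −4) is 12:
|1·(−3) + 3·(−4) − m| / √10 = 12
|m − (−15)| = 12√10.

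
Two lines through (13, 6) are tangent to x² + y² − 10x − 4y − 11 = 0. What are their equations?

Write the tangent as mx − y + (6 − m·(13)) = 0 and set its distance from the centre to 2√10:
[m·(−8) − (−4)]² = 40(m² + 1)
3m² − 8m − 3 = 0, so m = 3 or m = −1/3.
Through (13, 6) these give 3x − y = 33 and x + 3y = 31.

3x − y = 33 and x + 3y = 31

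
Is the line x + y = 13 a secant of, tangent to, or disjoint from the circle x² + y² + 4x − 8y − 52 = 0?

d² = (1·(−2) + 1·4 − (13))²/2 = 121/2; r² = 72.
Since d² < r², the line cuts the circle twice.

secant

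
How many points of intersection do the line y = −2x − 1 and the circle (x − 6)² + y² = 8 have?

0

d² = (2·6 + 1·0 − (−1))²/5 = 169/5; r² = 8.
Since d² > r², the line lies outside the circle.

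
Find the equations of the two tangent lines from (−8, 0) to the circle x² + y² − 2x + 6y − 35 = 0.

A line y − (0) = m(x − (−8)) is tangent when its distance from (1, −3) is 3√5:
[m·(9) − (−3)]² = 45(m² + 1)
2m² + 3m − 2 = 0, so m = −2 or m = 1/2.
Through (−8, 0) these give 2x + y = −16 and x − 2y = −8.

2x + y = −16 and x − 2y = −8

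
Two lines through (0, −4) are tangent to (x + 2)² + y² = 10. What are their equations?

Let a tangent through (0, −4) have slope m. Its distance from (−2, 0) must equal √10:
(−2m − (4))² = 10(m² + 1)
3m² − 8m − 3 = 0, so m = 3 or m = −1/3.
Through (0, −4) these give 3x − y = 4 and x + 3y = −12.

3x − y = 4 and x + 3y = −12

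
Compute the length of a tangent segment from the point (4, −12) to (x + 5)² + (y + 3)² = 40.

Centre (−5, −3), r² = 40. |PO|² = (9)² + (−9)² = 162.
The tangent meets the radius at right angles, so tangent² = |PO|² − r² = 162 − 40 = 122.

√122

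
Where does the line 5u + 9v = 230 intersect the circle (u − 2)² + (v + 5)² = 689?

(10, 20) and (19, 15)

Express v = (230 − 5u)/9 and substitute into the circle:
106u² − 3074u + 20140 = 0  ⟹  u² − 29u + 190 = 0
u = 19 or u = 10, giving (19, 15) and (10, 20).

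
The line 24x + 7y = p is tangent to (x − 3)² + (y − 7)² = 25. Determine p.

p = −4 or p = 246

Tangency holds when the distance from the centre (3, 7) to the line equals the radius 5:
|24·3 + 7·7 − p| / √625 = 5
|p − (121)| = 5·25, so p = 246 or p = −4.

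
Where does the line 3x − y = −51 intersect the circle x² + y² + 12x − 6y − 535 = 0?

Express y = 3x + 51 and substitute into the circle:
10x² + 300x + 1760 = 0  ⟹  x² + 30x + 176 = 0
x = −8 or x = −22, giving (−8, 27) and (−22, −15).

(−22, −15) and (−8, 27)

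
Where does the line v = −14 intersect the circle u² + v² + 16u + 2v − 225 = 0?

(−19, −14) and (3, −14)

Express v = −14 and substitute into the circle:
u² + 16u − 57 = 0
u = 3 or u = −19, giving (3, −14) and (−19, −14).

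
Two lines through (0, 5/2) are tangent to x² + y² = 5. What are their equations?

A line y − (5/2) = m(x − (0)) is tangent when its distance from (0, 0) is √5:
(0m − (−5/2))² = 5(m² + 1)
4m² − 1 = 0, so m = 1/2 or m = −1/2.
Through (0, 5/2) these give x − 2y = −5 and x + 2y = 5.

x − 2y = −5 and x + 2y = 5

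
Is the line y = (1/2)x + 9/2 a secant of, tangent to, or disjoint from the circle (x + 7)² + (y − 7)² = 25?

Substituting the line into the circle gives 5x² + 46x + 121 = 0.
Δ = 2116 − 2420 = −304.
No real roots: the line does not meet the circle.

disjoint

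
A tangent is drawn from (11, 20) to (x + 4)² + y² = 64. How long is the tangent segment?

√561

Centre (−4, 0), r² = 64. |PO|² = (15)² + (20)² = 625.
The tangent meets the radius at right angles, so tangent² = |PO|² − r² = 625 − 64 = 561.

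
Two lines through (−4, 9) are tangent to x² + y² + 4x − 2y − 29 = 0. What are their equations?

3x + 5y = 33 and 5x − 3y = −47

Write the tangent as mx − y + (9 − m·(−4)) = 0 and set its distance from the centre to √34:
[m·(2) − (−8)]² = 34(m² + 1)
15m² − 16m − 15 = 0, so m = −3/5 or m = 5/3.
Through (−4, 9) these give 3x + 5y = 33 and 5x − 3y = −47.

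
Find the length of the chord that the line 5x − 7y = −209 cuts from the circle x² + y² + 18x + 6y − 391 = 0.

√74

The distance from (−9, −3) to the line is 185/√74, and r² = 481.
Half the chord is √(r² − d²) = √(37/2), so the full chord is √74.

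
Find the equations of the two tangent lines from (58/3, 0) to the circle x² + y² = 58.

3x + 7y = 58 and 3x − 7y = 58

Write the tangent as mx − y + (0 − m·(58/3)) = 0 and set its distance from the centre to √58:
(−58/3m − (0))² = 58(m² + 1)
49m² − 9 = 0, so m = −3/7 or m = 3/7.
With m = −3/7: 3x + 7y = 58. With m = 3/7: 3x − 7y = 58.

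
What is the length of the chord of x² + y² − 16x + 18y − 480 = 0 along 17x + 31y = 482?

The distance from (8, −9) to the line is 625/√1250, and r² = 625.
Chord = 2√(r² − d²) = 2·√(625/2) = 25√2.

25√2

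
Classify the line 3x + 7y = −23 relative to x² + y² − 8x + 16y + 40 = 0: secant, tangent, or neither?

secant

Substituting the line into the circle gives 58x² − 590x − 87 = 0.
Δ = 348100 − (−20184) = 368284.
Two real roots: the line is a secant.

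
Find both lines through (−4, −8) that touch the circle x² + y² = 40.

Write the tangent as mx − y + (−8 − m·(−4)) = 0 and set its distance from the centre to 2√10:
[m·(4) − (8)]² = 40(m² + 1)
3m² + 8m − 3 = 0, so m = −3 or m = 1/3.
With m = −3: 3x + y = −20. With m = 1/3: x − 3y = 20.

3x + y = −20 and x − 3y = 20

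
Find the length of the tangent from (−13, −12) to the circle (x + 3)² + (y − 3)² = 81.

2√61

The centre is (−3, 3) and r = 9. The square of the distance from P to the centre is 100 + 225 = 325.
The tangent meets the radius at right angles, so tangent² = |PO|² − r² = 325 − 81 = 244.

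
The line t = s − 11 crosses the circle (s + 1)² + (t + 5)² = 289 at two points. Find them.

(−9, −20) and (14, 3)

Substitute t = s − 11:
2s² − 10s − 252 = 0  ⟹  s² − 5s − 126 = 0
s = 14 or s = −9, giving (14, 3) and (−9, −20).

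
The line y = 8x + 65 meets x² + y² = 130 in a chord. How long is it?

Centre (0, 0), r² = 130. Perpendicular distance d from centre to line = |65| / √65 = 65/√65.
Chord = 2√(r² − d²) = 2·√(65) = 2√65.

2√65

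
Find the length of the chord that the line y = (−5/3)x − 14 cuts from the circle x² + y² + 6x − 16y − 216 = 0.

From the line, y = (−42 − 5x)/3. Substituting:
34x² + 714x + 1836 = 0  ⟹  x² + 21x + 54 = 0
x = −3 or x = −18, giving (−3, −9) and (−18, 16).
|(−3, −9) − (−18, 16)| = √((15)² + (−25)²) = 5√34.

5√34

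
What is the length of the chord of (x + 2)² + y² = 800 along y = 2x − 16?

The distance from (−2, 0) to the line is 20/√5, and r² = 800.
Chord = 2√(r² − d²) = 2·√(720) = 24√5.

24√5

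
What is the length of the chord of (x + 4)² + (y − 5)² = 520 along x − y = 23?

4√2

The distance from (−4, 5) to the line is 32/√2, and r² = 520.
Half the chord is √(r² − d²) = √(8), so the full chord is 4√2.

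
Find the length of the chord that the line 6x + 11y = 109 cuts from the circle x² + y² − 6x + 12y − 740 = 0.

Express y = (109 − 6x)/11 and substitute into the circle:
157x² − 2826x − 63271 = 0  ⟹  x² − 18x − 403 = 0
x = 31 or x = −13, giving (31, −7) and (−13, 17).
|(31, −7) − (−13, 17)| = √((44)² + (−24)²) = 4√157.

4√157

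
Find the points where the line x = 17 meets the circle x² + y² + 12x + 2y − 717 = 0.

The line gives x = 17. Substituting into the circle:
y² + 2y − 224 = 0
y = 14 or y = −16, giving (17, 14) and (17, −16).

(17, −16) and (17, 14)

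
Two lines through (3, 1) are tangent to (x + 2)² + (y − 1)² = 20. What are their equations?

2x − y = 5 and 2x + y = 7

A line y − (1) = m(x − (3)) is tangent when its distance from (−2, 1) is 2√5:
[m·(−5) − (0)]² = 20(m² + 1)
m² − 4 = 0, so m = 2 or m = −2.
With m = 2: 2x − y = 5. With m = −2: 2x + y = 7.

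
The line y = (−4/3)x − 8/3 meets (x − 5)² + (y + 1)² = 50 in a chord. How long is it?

Centre (5, −1), r² = 50. Perpendicular distance d from centre to line = |25| / √25 = 25/√25.
Half the chord is √(r² − d²) = √(25), so the full chord is 10.

10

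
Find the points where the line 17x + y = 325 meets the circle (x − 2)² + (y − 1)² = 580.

Substitute y = −17x + 325:
290x² − 11020x + 104400 = 0  ⟹  x² − 38x + 360 = 0
x = 20 or x = 18, giving (20, −15) and (18, 19).

(18, 19) and (20, −15)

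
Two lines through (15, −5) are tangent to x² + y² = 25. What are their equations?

A line y − (−5) = m(x − (15)) is tangent when its distance from (0, 0) is 5:
[m·(−15) − (5)]² = 25(m² + 1)
4m² + 3m = 0, so m = −3/4 or m = 0.
Through (15, −5) these give 3x + 4y = 25 and y = −5.

3x + 4y = 25 and y = −5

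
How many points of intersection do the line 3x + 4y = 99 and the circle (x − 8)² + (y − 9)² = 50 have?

Substituting the line into the circle gives 25x² − 634x + 4193 = 0.
Discriminant = (−634)² − 4·25·(4193) = −17344 < 0.
No real roots: the line does not meet the circle.

0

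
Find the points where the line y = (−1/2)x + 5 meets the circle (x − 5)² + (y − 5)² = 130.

Express y = (10 − x)/2 and substitute into the circle:
5x² − 40x − 420 = 0  ⟹  x² − 8x − 84 = 0
x = 14 or x = −6, giving (14, −2) and (−6, 8).

(−6, 8) and (14, −2)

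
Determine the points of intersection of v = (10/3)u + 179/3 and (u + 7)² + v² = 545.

Substitute v = (179 + 10u)/3:
109u² + 3706u + 27577 = 0  ⟹  u² + 34u + 253 = 0
u = −11 or u = −23, giving (−11, 23) and (−23, −17).

(−23, −17) and (−11, 23)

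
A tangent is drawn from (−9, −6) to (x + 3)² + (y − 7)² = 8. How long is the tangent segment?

√197

With centre O = (−3, 7), |OP|² = 205 and r² = 8.
Power of the point: PT² = |PO|² − r² = 197, so PT = √197.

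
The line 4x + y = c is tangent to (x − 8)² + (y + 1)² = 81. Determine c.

c = 31 ± 9√17

For a tangent, require d(centre, line) = r = 9.
|4·8 + 1·(−1) − c| / √17 = 9
|c − (31)| = 9√17.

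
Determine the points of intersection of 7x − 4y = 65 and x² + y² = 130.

From the line, y = (−65 + 7x)/4. Substituting:
65x² − 910x + 2145 = 0  ⟹  x² − 14x + 33 = 0
x = 11 or x = 3, giving (11, 3) and (3, −11).

(3, −11) and (11, 3)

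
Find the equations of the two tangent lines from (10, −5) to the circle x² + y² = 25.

y = −5 and 4x + 3y = 25

Let a tangent through (10, −5) have slope m. Its distance from (0, 0) must equal 5:
[m·(−10) − (5)]² = 25(m² + 1)
3m² + 4m = 0, so m = 0 or m = −4/3.
Through (10, −5) these give y = −5 and 4x + 3y = 25.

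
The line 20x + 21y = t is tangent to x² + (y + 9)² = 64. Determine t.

t = −421 or t = 43

The line touches the circle iff its distance from (0, −9) is 8:
|20·0 + 21·(−9) − t| / √841 = 8
|t − (−189)| = 8·29, so t = 43 or t = −421.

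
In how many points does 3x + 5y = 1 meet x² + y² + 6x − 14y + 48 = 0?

0

d² = (3·(−3) + 5·7 − (1))²/34 = 625/34; r² = 10.
Since d² > r², the line lies outside the circle.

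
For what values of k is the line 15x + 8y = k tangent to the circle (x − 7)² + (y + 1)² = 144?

For a tangent, require d(centre, line) = r = 12.
|15·7 + 8·(−1) − k| / √289 = 12
|k − (97)| = 12·17, so k = 301 or k = −107.

k = −107 or k = 301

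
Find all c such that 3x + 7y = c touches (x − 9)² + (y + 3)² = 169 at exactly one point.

c = 6 ± 13√58

Tangency holds when the distance from the centre (9, −3) to the line equals the radius 13:
|3·9 + 7·(−3) − c| / √58 = 13
|c − (6)| = 13√58.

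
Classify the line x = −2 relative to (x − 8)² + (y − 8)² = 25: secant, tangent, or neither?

d² = (1·8 + 0·8 − (−2))² = 100; r² = 25.
Since d² > r², the line lies outside the circle.

neither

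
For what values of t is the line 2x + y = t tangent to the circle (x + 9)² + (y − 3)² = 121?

t = −15 ± 11√5

The line touches the circle iff its distance from (−9, 3) is 11:
|2·(−9) + 1·3 − t| / √5 = 11
|t − (−15)| = 11√5.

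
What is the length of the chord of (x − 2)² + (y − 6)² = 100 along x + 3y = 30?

Centre (2, 6), r² = 100. Perpendicular distance d from centre to line = |−10| / √10 = 10/√10.
Half the chord is √(r² − d²) = √(90), so the full chord is 6√10.

6√10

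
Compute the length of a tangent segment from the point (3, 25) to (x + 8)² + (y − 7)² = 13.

12√3

With centre O = (−8, 7), |OP|² = 445 and r² = 13.
The tangent meets the radius at right angles, so tangent² = |PO|² − r² = 445 − 13 = 432.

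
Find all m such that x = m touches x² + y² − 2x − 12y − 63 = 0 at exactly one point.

m = −9 or m = 11

Tangency holds when the distance from the centre (1, 6) to the line equals the radius 10:
|1·1 + 0·6 − m| / √1 = 10
|m − (1)| = 10, so m = 11 or m = −9.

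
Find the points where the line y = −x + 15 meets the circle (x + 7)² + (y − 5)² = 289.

Substitute y = −x + 15:
2x² − 6x − 140 = 0  ⟹  x² − 3x − 70 = 0
x = 10 or x = −7, giving (10, 5) and (−7, 22).

(−7, 22) and (10, 5)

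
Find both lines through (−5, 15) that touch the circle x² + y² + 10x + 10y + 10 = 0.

3x − y = −30 and 3x + y = 0

A line y − (15) = m(x − (−5)) is tangent when its distance from (−5, −5) is 2√10:
[m·(0) − (−20)]² = 40(m² + 1)
m² − 9 = 0, so m = 3 or m = −3.
With m = 3: 3x − y = −30. With m = −3: 3x + y = 0.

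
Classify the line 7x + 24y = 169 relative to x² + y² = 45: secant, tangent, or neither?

Substituting the line into the circle gives 625x² − 2366x + 2641 = 0.
Δ = 5597956 − 6602500 = −1004544.
No real roots: the line does not meet the circle.

neither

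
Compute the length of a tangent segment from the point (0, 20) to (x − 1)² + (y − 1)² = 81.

The centre is (1, 1) and r = 9. The square of the distance from P to the centre is 1 + 361 = 362.
Power of the point: PT² = |PO|² − r² = 281, so PT = √281.

√281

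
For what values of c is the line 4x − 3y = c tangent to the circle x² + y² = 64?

Tangency holds when the distance from the centre (0, 0) to the line equals the radius 8:
|4·0 − 3·0 − c| / √25 = 8
|c| = 8·5, so c = 40 or c = −40.

c = −40 or c = 40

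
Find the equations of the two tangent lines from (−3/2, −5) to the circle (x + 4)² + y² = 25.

4x − 3y = 9 and y = −5

Let a tangent through (−3/2, −5) have slope m. Its distance from (−4, 0) must equal 5:
(−5/2m − (5))² = 25(m² + 1)
3m² − 4m = 0, so m = 4/3 or m = 0.
With m = 4/3: 4x − 3y = 9. With m = 0: y = −5.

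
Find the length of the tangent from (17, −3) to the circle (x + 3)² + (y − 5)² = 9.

√455

With centre O = (−3, 5), |OP|² = 464 and r² = 9.
Power of the point: PT² = |PO|² − r² = 455, so PT = √455.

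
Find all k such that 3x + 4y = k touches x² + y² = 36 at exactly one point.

Tangency holds when the distance from the centre (0, 0) to the line equals the radius 6:
|3·0 + 4·0 − k| / √25 = 6
|k| = 6·5, so k = 30 or k = −30.

k = −30 or k = 30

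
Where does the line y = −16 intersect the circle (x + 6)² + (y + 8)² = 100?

Express y = −16 and substitute into the circle:
x² + 12x = 0
x = 0 or x = −12, giving (0, −16) and (−12, −16).

(−12, −16) and (0, −16)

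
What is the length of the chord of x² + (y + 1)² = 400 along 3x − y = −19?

Centre (0, −1), r² = 400. Perpendicular distance d from centre to line = |20| / √10 = 20/√10.
Half the chord is √(r² − d²) = √(360), so the full chord is 12√10.

12√10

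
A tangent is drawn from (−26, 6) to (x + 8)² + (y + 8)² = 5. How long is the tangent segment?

√515

Centre (−8, −8), r² = 5. |PO|² = (−18)² + (14)² = 520.
Power of the point: PT² = |PO|² − r² = 515, so PT = √515.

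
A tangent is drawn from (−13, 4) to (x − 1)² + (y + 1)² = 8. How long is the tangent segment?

√213

With centre O = (1, −1), |OP|² = 221 and r² = 8.
By the tangent–radius right angle, tangent length = √(|PO|² − r²) = √213.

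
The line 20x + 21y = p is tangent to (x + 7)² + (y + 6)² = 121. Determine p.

p = −585 or p = 53

For a tangent, require d(centre, line) = r = 11.
|20·(−7) + 21·(−6) − p| / √841 = 11
|p − (−266)| = 11·29, so p = 53 or p = −585.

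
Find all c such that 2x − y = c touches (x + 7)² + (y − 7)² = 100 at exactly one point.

c = −21 ± 10√5

The line touches the circle iff its distance from (−7, 7) is 10:
|2·(−7) − 1·7 − c| / √5 = 10
|c − (−21)| = 10√5.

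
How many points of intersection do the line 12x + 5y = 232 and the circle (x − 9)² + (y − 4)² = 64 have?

Centre (9, 4), r² = 64. Distance² from centre to line = (−104)²/169 = 64.
Since d² = r², the line is tangent.

1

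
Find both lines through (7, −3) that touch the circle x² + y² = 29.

2x − 5y = 29 and 5x + 2y = 29

A line y − (−3) = m(x − (7)) is tangent when its distance from (0, 0) is √29:
[m·(−7) − (3)]² = 29(m² + 1)
10m² + 21m − 10 = 0, so m = 2/5 or m = −5/2.
Through (7, −3) these give 2x − 5y = 29 and 5x + 2y = 29.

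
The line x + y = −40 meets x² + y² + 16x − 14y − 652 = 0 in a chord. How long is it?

Centre (−8, 7), r² = 765. Perpendicular distance d from centre to line = |39| / √2 = 39/√2.
Chord = 2√(r² − d²) = 2·√(9/2) = 3√2.

3√2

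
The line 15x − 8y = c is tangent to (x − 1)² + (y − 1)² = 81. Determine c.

c = −146 or c = 160

Tangency holds when the distance from the centre (1, 1) to the line equals the radius 9:
|15·1 − 8·1 − c| / √289 = 9
|c − (7)| = 9·17, so c = 160 or c = −146.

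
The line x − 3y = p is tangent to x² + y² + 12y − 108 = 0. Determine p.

p = 18 ± 12√10

For a tangent, require d(centre, line) = r = 12.
|1·0 − 3·(−6) − p| / √10 = 12
|p − (18)| = 12√10.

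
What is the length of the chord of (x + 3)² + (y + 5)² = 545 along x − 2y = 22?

Express y = (−22 + x)/2 and substitute into the circle:
5x² − 2000 = 0  ⟹  x² − 400 = 0
x = 20 or x = −20, giving (20, −1) and (−20, −21).
Chord length = distance between (20, −1) and (−20, −21) = √2000 = 20√5.

20√5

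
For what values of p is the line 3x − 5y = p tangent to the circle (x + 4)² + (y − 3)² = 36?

p = −27 ± 6√34

Tangency holds when the distance from the centre (−4, 3) to the line equals the radius 6:
|3·(−4) − 5·3 − p| / √34 = 6
|p − (−27)| = 6√34.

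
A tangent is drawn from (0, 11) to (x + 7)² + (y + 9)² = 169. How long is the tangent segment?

2√70

Centre (−7, −9), r² = 169. |PO|² = (7)² + (20)² = 449.
By the tangent–radius right angle, tangent length = √(|PO|² − r²) = √280 = 2√70.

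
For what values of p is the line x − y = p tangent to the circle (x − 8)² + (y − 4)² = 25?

p = 4 ± 5√2

The line touches the circle iff its distance from (8, 4) is 5:
|1·8 − 1·4 − p| / √2 = 5
|p − (4)| = 5√2.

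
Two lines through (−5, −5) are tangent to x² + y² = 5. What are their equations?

Let a tangent through (−5, −5) have slope m. Its distance from (0, 0) must equal √5:
(5m − (5))² = 5(m² + 1)
2m² − 5m + 2 = 0, so m = 1/2 or m = 2.
Through (−5, −5) these give x − 2y = 5 and 2x − y = −5.

x − 2y = 5 and 2x − y = −5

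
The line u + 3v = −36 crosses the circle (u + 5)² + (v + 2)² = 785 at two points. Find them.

(−33, −1) and (18, −18)

Express v = (−36 − u)/3 and substitute into the circle:
10u² + 150u − 5940 = 0  ⟹  u² + 15u − 594 = 0
u = 18 or u = −33, giving (18, −18) and (−33, −1).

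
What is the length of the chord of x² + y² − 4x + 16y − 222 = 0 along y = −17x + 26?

2√290

The distance from (2, −8) to the line is 0/√290, and r² = 290.
Chord = 2√(r² − d²) = 2·√(290) = 2√290.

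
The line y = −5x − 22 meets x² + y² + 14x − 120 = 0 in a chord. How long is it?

5√26

Substitute y = −5x − 22:
26x² + 234x + 364 = 0  ⟹  x² + 9x + 14 = 0
x = −2 or x = −7, giving (−2, −12) and (−7, 13).
|(−2, −12) − (−7, 13)| = √((5)² + (−25)²) = 5√26.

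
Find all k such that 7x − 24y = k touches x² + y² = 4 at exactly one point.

For a tangent, require d(centre, line) = r = 2.
|7·0 − 24·0 − k| / √625 = 2
|k| = 2·25, so k = 50 or k = −50.

k = −50 or k = 50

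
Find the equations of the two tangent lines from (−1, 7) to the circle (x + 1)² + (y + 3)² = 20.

Write the tangent as mx − y + (7 − m·(−1)) = 0 and set its distance from the centre to 2√5:
(0m − (−10))² = 20(m² + 1)
m² − 4 = 0, so m = −2 or m = 2.
Through (−1, 7) these give 2x + y = 5 and 2x − y = −9.

2x + y = 5 and 2x − y = −9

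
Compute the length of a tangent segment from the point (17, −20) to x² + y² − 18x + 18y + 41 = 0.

With centre O = (9, −9), |OP|² = 185 and r² = 121.
Power of the point: PT² = |PO|² − r² = 64, so PT = 8.

8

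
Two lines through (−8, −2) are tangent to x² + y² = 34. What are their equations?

5x − 3y = −34 and 3x + 5y = −34

A line y − (−2) = m(x − (−8)) is tangent when its distance from (0, 0) is √34:
[m·(8) − (2)]² = 34(m² + 1)
15m² − 16m − 15 = 0, so m = 5/3 or m = −3/5.
Through (−8, −2) these give 5x − 3y = −34 and 3x + 5y = −34.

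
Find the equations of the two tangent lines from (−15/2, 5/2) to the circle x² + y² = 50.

x − y = −10 and 7x + y = −50

Write the tangent as mx − y + (5/2 − m·(−15/2)) = 0 and set its distance from the centre to 5√2:
[m·(15/2) − (−5/2)]² = 50(m² + 1)
m² + 6m − 7 = 0, so m = 1 or m = −7.
With m = 1: x − y = −10. With m = −7: 7x + y = −50.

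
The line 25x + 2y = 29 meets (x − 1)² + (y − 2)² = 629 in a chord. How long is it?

2√629

Substitute y = (29 − 25x)/2:
629x² − 1258x − 1887 = 0  ⟹  x² − 2x − 3 = 0
x = 3 or x = −1, giving (3, −23) and (−1, 27).
Chord length = distance between (3, −23) and (−1, 27) = √2516 = 2√629.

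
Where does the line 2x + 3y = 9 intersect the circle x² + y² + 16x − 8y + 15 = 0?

From the line, y = (9 − 2x)/3. Substituting:
13x² + 156x = 0  ⟹  x² + 12x = 0
x = 0 or x = −12, giving (0, 3) and (−12, 11).

(−12, 11) and (0, 3)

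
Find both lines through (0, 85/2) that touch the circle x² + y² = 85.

Let a tangent through (0, 85/2) have slope m. Its distance from (0, 0) must equal √85:
[m·(0) − (−85/2)]² = 85(m² + 1)
4m² − 81 = 0, so m = −9/2 or m = 9/2.
Through (0, 85/2) these give 9x + 2y = 85 and 9x − 2y = −85.

9x + 2y = 85 and 9x − 2y = −85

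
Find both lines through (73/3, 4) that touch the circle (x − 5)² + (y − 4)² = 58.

3x + 7y = 101 and 3x − 7y = 45

Let a tangent through (73/3, 4) have slope m. Its distance from (5, 4) must equal √58:
[m·(−58/3) − (0)]² = 58(m² + 1)
49m² − 9 = 0, so m = −3/7 or m = 3/7.
Through (73/3, 4) these give 3x + 7y = 101 and 3x − 7y = 45.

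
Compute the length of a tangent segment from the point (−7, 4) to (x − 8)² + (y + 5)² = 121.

Centre (8, −5), r² = 121. |PO|² = (−15)² + (9)² = 306.
The tangent meets the radius at right angles, so tangent² = |PO|² − r² = 306 − 121 = 185.

√185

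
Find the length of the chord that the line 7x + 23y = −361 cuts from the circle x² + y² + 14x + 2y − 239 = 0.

The distance from (−7, −1) to the line is 289/√578, and r² = 289.
Chord = 2√(r² − d²) = 2·√(289/2) = 17√2.

17√2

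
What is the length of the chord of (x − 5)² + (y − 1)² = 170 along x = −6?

The distance from (5, 1) to the line is 11, and r² = 170.
Half the chord is √(r² − d²) = √(49), so the full chord is 14.

14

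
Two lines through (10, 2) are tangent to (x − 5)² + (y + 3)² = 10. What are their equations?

x − 3y = 4 and 3x − y = 28

Write the tangent as mx − y + (2 − m·(10)) = 0 and set its distance from the centre to √10:
[m·(−5) − (−5)]² = 10(m² + 1)
3m² − 10m + 3 = 0, so m = 1/3 or m = 3.
Through (10, 2) these give x − 3y = 4 and 3x − y = 28.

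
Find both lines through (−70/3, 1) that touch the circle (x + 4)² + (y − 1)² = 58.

A line y − (1) = m(x − (−70/3)) is tangent when its distance from (−4, 1) is √58:
(58/3m − (0))² = 58(m² + 1)
49m² − 9 = 0, so m = −3/7 or m = 3/7.
With m = −3/7: 3x + 7y = −63. With m = 3/7: 3x − 7y = −77.

3x + 7y = −63 and 3x − 7y = −77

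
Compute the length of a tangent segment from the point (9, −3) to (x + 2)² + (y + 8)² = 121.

5

Centre (−2, −8), r² = 121. |PO|² = (11)² + (5)² = 146.
The tangent meets the radius at right angles, so tangent² = |PO|² − r² = 146 − 121 = 25.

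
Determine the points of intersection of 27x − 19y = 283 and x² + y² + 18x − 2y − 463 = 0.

(−5, −22) and (14, 5)

From the line, y = (−283 + 27x)/19. Substituting:
1090x² − 9810x − 76300 = 0  ⟹  x² − 9x − 70 = 0
x = 14 or x = −5, giving (14, 5) and (−5, −22).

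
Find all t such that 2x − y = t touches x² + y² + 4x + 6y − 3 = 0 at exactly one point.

For a tangent, require d(centre, line) = r = 4.
|2·(−2) − 1·(−3) − t| / √5 = 4
|t − (−1)| = 4√5.

t = −1 ± 4√5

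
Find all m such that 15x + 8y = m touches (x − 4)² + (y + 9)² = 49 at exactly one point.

The line touches the circle iff its distance from (4, −9) is 7:
|15·4 + 8·(−9) − m| / √289 = 7
|m − (−12)| = 7·17, so m = 107 or m = −131.

m = −131 or m = 107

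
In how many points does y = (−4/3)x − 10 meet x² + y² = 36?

Substituting the line into the circle gives 25x² + 240x + 576 = 0.
Δ = 57600 − 57600 = 0.
A repeated root: the line is tangent.

1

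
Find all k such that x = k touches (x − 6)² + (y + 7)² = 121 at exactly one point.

Tangency holds when the distance from the centre (6, −7) to the line equals the radius 11:
|1·6 + 0·(−7) − k| / √1 = 11
|k − (6)| = 11, so k = 17 or k = −5.

k = −5 or k = 17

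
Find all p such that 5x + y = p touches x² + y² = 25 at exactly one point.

p = ±5√26

For a tangent, require d(centre, line) = r = 5.
|5·0 + 1·0 − p| / √26 = 5
|p| = 5√26.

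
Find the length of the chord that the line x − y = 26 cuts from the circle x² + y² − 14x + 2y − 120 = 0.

4√2

Centre (7, −1), r² = 170. Perpendicular distance d from centre to line = |−18| / √2 = 18/√2.
Chord = 2√(r² − d²) = 2·√(8) = 4√2.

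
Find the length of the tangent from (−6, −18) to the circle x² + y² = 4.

2√89

The centre is (0, 0) and r = 2. The square of the distance from P to the centre is 36 + 324 = 360.
The tangent meets the radius at right angles, so tangent² = |PO|² − r² = 360 − 4 = 356.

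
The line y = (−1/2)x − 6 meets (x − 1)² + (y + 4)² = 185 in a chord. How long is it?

12√5

Express y = (−12 − x)/2 and substitute into the circle:
5x² − 720 = 0  ⟹  x² − 144 = 0
x = 12 or x = −12, giving (12, −12) and (−12, 0).
Chord length = distance between (12, −12) and (−12, 0) = √720 = 12√5.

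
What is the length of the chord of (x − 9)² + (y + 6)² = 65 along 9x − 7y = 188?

√130

The distance from (9, −6) to the line is 65/√130, and r² = 65.
Chord = 2√(r² − d²) = 2·√(65/2) = √130.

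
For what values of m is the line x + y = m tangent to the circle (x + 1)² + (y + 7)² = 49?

Tangency holds when the distance from the centre (−1, −7) to the line equals the radius 7:
|1·(−1) + 1·(−7) − m| / √2 = 7
|m − (−8)| = 7√2.

m = −8 ± 7√2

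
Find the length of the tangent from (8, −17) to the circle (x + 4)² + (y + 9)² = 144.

8

Centre (−4, −9), r² = 144. |PO|² = (12)² + (−8)² = 208.
The tangent meets the radius at right angles, so tangent² = |PO|² − r² = 208 − 144 = 64.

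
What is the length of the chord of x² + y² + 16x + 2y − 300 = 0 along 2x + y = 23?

6√5

Express y = −2x + 23 and substitute into the circle:
5x² − 80x + 275 = 0  ⟹  x² − 16x + 55 = 0
x = 11 or x = 5, giving (11, 1) and (5, 13).
Chord length = distance between (11, 1) and (5, 13) = √180 = 6√5.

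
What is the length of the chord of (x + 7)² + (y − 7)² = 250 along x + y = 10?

Express y = −x + 10 and substitute into the circle:
2x² + 8x − 192 = 0  ⟹  x² + 4x − 96 = 0
x = 8 or x = −12, giving (8, 2) and (−12, 22).
|(8, 2) − (−12, 22)| = √((20)² + (−20)²) = 20√2.

20√2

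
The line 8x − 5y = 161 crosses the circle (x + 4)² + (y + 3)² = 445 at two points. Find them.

(7, −21) and (17, −5)

Substitute y = (−161 + 8x)/5:
89x² − 2136x + 10591 = 0  ⟹  x² − 24x + 119 = 0
x = 17 or x = 7, giving (17, −5) and (7, −21).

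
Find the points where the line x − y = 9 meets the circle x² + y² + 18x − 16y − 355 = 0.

Substitute y = x − 9:
2x² − 16x − 130 = 0  ⟹  x² − 8x − 65 = 0
x = 13 or x = −5, giving (13, 4) and (−5, −14).

(−5, −14) and (13, 4)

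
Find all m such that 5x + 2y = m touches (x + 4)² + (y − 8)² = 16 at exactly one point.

The line touches the circle iff its distance from (−4, 8) is 4:
|5·(−4) + 2·8 − m| / √29 = 4
|m − (−4)| = 4√29.

m = −4 ± 4√29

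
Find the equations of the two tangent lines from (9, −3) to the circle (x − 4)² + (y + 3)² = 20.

Let a tangent through (9, −3) have slope m. Its distance from (4, −3) must equal 2√5:
[m·(−5) − (0)]² = 20(m² + 1)
m² − 4 = 0, so m = −2 or m = 2.
With m = −2: 2x + y = 15. With m = 2: 2x − y = 21.

2x + y = 15 and 2x − y = 21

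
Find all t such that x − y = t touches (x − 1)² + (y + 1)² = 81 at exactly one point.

t = 2 ± 9√2

The line touches the circle iff its distance from (1, −1) is 9:
|1·1 − 1·(−1) − t| / √2 = 9
|t − (2)| = 9√2.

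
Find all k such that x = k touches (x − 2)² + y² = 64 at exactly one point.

For a tangent, require d(centre, line) = r = 8.
|1·2 + 0·0 − k| / √1 = 8
|k − (2)| = 8, so k = 10 or k = −6.

k = −6 or k = 10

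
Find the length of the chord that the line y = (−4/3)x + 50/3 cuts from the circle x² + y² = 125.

10

From the line, y = (50 − 4x)/3. Substituting:
25x² − 400x + 1375 = 0  ⟹  x² − 16x + 55 = 0
x = 11 or x = 5, giving (11, 2) and (5, 10).
|(11, 2) − (5, 10)| = √((6)² + (−8)²) = 10.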